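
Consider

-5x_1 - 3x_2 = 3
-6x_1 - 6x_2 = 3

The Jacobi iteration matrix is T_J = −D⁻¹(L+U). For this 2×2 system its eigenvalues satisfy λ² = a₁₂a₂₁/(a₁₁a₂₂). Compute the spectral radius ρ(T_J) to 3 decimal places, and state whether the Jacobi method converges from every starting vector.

0.775

a₁₂a₂₁/(a₁₁a₂₂) = (-3)·(-6) / ((-5)·(-6)) = 0.600000
ρ = √|0.600000| = √0.600000 = 0.775
ρ < 1, so Jacobi converges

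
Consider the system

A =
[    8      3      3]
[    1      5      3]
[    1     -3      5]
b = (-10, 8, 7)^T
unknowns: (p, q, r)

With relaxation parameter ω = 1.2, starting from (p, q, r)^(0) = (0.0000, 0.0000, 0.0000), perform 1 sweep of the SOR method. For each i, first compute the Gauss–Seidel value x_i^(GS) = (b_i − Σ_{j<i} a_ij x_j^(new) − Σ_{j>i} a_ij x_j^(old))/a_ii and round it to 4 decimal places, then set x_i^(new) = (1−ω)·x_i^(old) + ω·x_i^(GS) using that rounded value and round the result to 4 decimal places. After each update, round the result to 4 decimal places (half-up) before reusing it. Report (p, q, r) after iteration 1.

(-1.5000, 2.2800, 3.6816)

Iteration 1:
  p: GS value = (-10 - (3)·0.0000 - (3)·0.0000) / (8) = -1.2500;  p ← (1−ω)·0.0000 + ω·-1.2500 = -1.5000
  q: GS value = (8 - (1)·-1.5000 - (3)·0.0000) / (5) = 1.9000;  q ← (1−ω)·0.0000 + ω·1.9000 = 2.2800
  r: GS value = (7 - (1)·-1.5000 - (-3)·2.2800) / (5) = 3.0680;  r ← (1−ω)·0.0000 + ω·3.0680 = 3.6816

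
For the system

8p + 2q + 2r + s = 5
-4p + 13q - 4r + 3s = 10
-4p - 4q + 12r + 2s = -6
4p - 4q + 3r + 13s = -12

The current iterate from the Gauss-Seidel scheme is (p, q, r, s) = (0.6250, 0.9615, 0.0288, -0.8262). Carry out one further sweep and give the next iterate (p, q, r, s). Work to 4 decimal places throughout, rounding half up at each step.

One sweep:
  p = (5 - (2)·0.9615 - (2)·0.0288 - (1)·-0.8262) / (8) = 0.4807
  q = (10 - (-4)·0.4807 - (-4)·0.0288 - (3)·-0.8262) / (13) = 1.1167
  r = (-6 - (-4)·0.4807 - (-4)·1.1167 - (2)·-0.8262) / (12) = 0.1702
  s = (-12 - (4)·0.4807 - (-4)·1.1167 - (3)·0.1702) / (13) = -0.7667

(0.4807, 1.1167, 0.1702, -0.7667)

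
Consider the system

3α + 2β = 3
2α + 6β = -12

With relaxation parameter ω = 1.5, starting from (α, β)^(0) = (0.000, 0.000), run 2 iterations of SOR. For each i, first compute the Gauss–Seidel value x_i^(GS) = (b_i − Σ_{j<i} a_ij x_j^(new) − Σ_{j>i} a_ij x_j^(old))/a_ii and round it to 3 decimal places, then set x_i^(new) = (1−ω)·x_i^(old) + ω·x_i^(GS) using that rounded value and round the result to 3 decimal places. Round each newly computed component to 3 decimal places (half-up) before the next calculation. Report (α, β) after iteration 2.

(4.500, -3.375)

Iteration 1:
  α: GS value = (3 - (2)·0.000) / (3) = 1.000;  α ← (1−ω)·0.000 + ω·1.000 = 1.500
  β: GS value = (-12 - (2)·1.500) / (6) = -2.500;  β ← (1−ω)·0.000 + ω·-2.500 = -3.750
Iteration 2:
  α: GS value = (3 - (2)·-3.750) / (3) = 3.500;  α ← (1−ω)·1.500 + ω·3.500 = 4.500
  β: GS value = (-12 - (2)·4.500) / (6) = -3.500;  β ← (1−ω)·-3.750 + ω·-3.500 = -3.375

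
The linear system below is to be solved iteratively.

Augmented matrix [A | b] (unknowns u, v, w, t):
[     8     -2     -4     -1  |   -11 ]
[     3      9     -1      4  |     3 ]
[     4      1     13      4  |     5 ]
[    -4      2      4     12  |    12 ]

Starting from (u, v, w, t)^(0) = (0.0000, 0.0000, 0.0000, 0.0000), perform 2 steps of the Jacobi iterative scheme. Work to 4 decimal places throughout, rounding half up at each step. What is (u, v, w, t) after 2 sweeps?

Iteration 1:
  u = (-11 - (-2)·0.0000 - (-4)·0.0000 - (-1)·0.0000) / (8) = -1.3750
  v = (3 - (3)·0.0000 - (-1)·0.0000 - (4)·0.0000) / (9) = 0.3333
  w = (5 - (4)·0.0000 - (1)·0.0000 - (4)·0.0000) / (13) = 0.3846
  t = (12 - (-4)·0.0000 - (2)·0.0000 - (4)·0.0000) / (12) = 1.0000
Iteration 2:
  u = (-11 - (-2)·0.3333 - (-4)·0.3846 - (-1)·1.0000) / (8) = -0.9744
  v = (3 - (3)·-1.3750 - (-1)·0.3846 - (4)·1.0000) / (9) = 0.3900
  w = (5 - (4)·-1.3750 - (1)·0.3333 - (4)·1.0000) / (13) = 0.4744
  t = (12 - (-4)·-1.3750 - (2)·0.3333 - (4)·0.3846) / (12) = 0.3579

(-0.9744, 0.3900, 0.4744, 0.3579)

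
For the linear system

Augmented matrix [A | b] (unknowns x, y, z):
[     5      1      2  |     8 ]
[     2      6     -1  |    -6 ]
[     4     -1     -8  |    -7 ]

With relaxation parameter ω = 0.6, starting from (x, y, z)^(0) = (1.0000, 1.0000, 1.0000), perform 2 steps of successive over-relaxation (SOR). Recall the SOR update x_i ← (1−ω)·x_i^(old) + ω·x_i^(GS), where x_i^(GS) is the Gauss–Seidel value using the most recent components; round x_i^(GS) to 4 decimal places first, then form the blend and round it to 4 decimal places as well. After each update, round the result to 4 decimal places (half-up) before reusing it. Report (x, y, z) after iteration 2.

Iteration 1:
  x: GS value = (8 - (1)·1.0000 - (2)·1.0000) / (5) = 1.0000;  x ← (1−ω)·1.0000 + ω·1.0000 = 1.0000
  y: GS value = (-6 - (2)·1.0000 - (-1)·1.0000) / (6) = -1.1667;  y ← (1−ω)·1.0000 + ω·-1.1667 = -0.3000
  z: GS value = (-7 - (4)·1.0000 - (-1)·-0.3000) / (-8) = 1.4125;  z ← (1−ω)·1.0000 + ω·1.4125 = 1.2475
Iteration 2:
  x: GS value = (8 - (1)·-0.3000 - (2)·1.2475) / (5) = 1.1610;  x ← (1−ω)·1.0000 + ω·1.1610 = 1.0966
  y: GS value = (-6 - (2)·1.0966 - (-1)·1.2475) / (6) = -1.1576;  y ← (1−ω)·-0.3000 + ω·-1.1576 = -0.8146
  z: GS value = (-7 - (4)·1.0966 - (-1)·-0.8146) / (-8) = 1.5251;  z ← (1−ω)·1.2475 + ω·1.5251 = 1.4141

(1.0966, -0.8146, 1.4141)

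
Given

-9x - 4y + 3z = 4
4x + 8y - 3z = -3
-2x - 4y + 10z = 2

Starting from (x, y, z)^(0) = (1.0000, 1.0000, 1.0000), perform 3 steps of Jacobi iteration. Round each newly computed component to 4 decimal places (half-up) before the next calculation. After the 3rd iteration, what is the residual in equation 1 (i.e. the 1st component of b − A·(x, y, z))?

Iteration 1:
  x = (4 - (-4)·1.0000 - (3)·1.0000) / (-9) = -0.5556
  y = (-3 - (4)·1.0000 - (-3)·1.0000) / (8) = -0.5000
  z = (2 - (-2)·1.0000 - (-4)·1.0000) / (10) = 0.8000
Iteration 2:
  x = (4 - (-4)·-0.5000 - (3)·0.8000) / (-9) = 0.0444
  y = (-3 - (4)·-0.5556 - (-3)·0.8000) / (8) = 0.2028
  z = (2 - (-2)·-0.5556 - (-4)·-0.5000) / (10) = -0.1111
Iteration 3:
  x = (4 - (-4)·0.2028 - (3)·-0.1111) / (-9) = -0.5716
  y = (-3 - (4)·0.0444 - (-3)·-0.1111) / (8) = -0.4389
  z = (2 - (-2)·0.0444 - (-4)·0.2028) / (10) = 0.2900
Residual b − A·x = (-3.7700, 3.6676, -3.7988)

-3.7700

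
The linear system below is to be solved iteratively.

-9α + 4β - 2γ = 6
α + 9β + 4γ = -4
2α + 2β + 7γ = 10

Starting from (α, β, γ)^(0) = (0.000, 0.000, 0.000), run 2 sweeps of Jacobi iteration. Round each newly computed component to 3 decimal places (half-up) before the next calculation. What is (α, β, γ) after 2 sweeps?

Iteration 1:
  α = (6 - (4)·0.000 - (-2)·0.000) / (-9) = -0.667
  β = (-4 - (1)·0.000 - (4)·0.000) / (9) = -0.444
  γ = (10 - (2)·0.000 - (2)·0.000) / (7) = 1.429
Iteration 2:
  α = (6 - (4)·-0.444 - (-2)·1.429) / (-9) = -1.182
  β = (-4 - (1)·-0.667 - (4)·1.429) / (9) = -1.005
  γ = (10 - (2)·-0.667 - (2)·-0.444) / (7) = 1.746

(-1.182, -1.005, 1.746)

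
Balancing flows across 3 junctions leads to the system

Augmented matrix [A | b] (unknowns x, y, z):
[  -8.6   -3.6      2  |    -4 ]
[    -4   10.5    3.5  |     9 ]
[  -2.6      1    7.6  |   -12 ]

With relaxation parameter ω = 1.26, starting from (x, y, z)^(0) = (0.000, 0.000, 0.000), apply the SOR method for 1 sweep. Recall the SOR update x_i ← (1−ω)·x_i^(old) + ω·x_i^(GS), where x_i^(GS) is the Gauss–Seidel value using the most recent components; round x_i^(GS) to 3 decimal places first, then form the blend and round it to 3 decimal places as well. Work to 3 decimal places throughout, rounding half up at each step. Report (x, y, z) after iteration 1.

(0.586, 1.361, -1.963)

Iteration 1:
  x: GS value = (-4 - (-3.6)·0.000 - (2)·0.000) / (-8.6) = 0.465;  x ← (1−ω)·0.000 + ω·0.465 = 0.586
  y: GS value = (9 - (-4)·0.586 - (3.5)·0.000) / (10.5) = 1.080;  y ← (1−ω)·0.000 + ω·1.080 = 1.361
  z: GS value = (-12 - (-2.6)·0.586 - (1)·1.361) / (7.6) = -1.558;  z ← (1−ω)·0.000 + ω·-1.558 = -1.963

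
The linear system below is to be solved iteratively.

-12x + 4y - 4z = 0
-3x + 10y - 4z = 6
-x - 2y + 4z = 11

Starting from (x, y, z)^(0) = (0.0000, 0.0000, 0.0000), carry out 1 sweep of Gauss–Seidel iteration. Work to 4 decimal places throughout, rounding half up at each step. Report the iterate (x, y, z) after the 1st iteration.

Iteration 1:
  x = (0 - (4)·0.0000 - (-4)·0.0000) / (-12) = 0.0000
  y = (6 - (-3)·0.0000 - (-4)·0.0000) / (10) = 0.6000
  z = (11 - (-1)·0.0000 - (-2)·0.6000) / (4) = 3.0500

(0.0000, 0.6000, 3.0500)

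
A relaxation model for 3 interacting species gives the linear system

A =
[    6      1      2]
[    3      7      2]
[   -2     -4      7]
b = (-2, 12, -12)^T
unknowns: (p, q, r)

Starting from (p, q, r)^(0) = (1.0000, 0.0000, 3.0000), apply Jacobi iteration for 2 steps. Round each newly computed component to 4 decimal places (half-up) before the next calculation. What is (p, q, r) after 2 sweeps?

Iteration 1:
  p = (-2 - (1)·0.0000 - (2)·3.0000) / (6) = -1.3333
  q = (12 - (3)·1.0000 - (2)·3.0000) / (7) = 0.4286
  r = (-12 - (-2)·1.0000 - (-4)·0.0000) / (7) = -1.4286
Iteration 2:
  p = (-2 - (1)·0.4286 - (2)·-1.4286) / (6) = 0.0714
  q = (12 - (3)·-1.3333 - (2)·-1.4286) / (7) = 2.6939
  r = (-12 - (-2)·-1.3333 - (-4)·0.4286) / (7) = -1.8503

(0.0714, 2.6939, -1.8503)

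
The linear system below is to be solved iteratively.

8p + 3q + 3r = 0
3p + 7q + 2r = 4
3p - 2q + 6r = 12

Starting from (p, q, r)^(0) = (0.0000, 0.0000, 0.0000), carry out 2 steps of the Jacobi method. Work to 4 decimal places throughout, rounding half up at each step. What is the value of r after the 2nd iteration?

2.1905

Iteration 1:
  p = (0 - (3)·0.0000 - (3)·0.0000) / (8) = 0.0000
  q = (4 - (3)·0.0000 - (2)·0.0000) / (7) = 0.5714
  r = (12 - (3)·0.0000 - (-2)·0.0000) / (6) = 2.0000
Iteration 2:
  p = (0 - (3)·0.5714 - (3)·2.0000) / (8) = -0.9643
  q = (4 - (3)·0.0000 - (2)·2.0000) / (7) = 0.0000
  r = (12 - (3)·0.0000 - (-2)·0.5714) / (6) = 2.1905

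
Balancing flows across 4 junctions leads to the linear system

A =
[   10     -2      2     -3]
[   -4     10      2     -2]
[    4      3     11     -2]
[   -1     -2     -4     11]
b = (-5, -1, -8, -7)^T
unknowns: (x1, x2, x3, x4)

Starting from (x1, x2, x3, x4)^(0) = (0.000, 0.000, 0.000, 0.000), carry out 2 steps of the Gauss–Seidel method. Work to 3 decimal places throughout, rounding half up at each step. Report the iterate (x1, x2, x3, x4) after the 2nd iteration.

Iteration 1:
  x1 = (-5 - (-2)·0.000 - (2)·0.000 - (-3)·0.000) / (10) = -0.500
  x2 = (-1 - (-4)·-0.500 - (2)·0.000 - (-2)·0.000) / (10) = -0.300
  x3 = (-8 - (4)·-0.500 - (3)·-0.300 - (-2)·0.000) / (11) = -0.464
  x4 = (-7 - (-1)·-0.500 - (-2)·-0.300 - (-4)·-0.464) / (11) = -0.905
Iteration 2:
  x1 = (-5 - (-2)·-0.300 - (2)·-0.464 - (-3)·-0.905) / (10) = -0.739
  x2 = (-1 - (-4)·-0.739 - (2)·-0.464 - (-2)·-0.905) / (10) = -0.484
  x3 = (-8 - (4)·-0.739 - (3)·-0.484 - (-2)·-0.905) / (11) = -0.491
  x4 = (-7 - (-1)·-0.739 - (-2)·-0.484 - (-4)·-0.491) / (11) = -0.970

(-0.739, -0.484, -0.491, -0.970)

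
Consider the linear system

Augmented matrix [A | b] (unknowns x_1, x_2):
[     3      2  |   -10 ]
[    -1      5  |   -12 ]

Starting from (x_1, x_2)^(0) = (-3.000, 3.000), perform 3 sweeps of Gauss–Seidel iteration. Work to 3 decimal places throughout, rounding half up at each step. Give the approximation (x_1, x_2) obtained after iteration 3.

Iteration 1:
  x_1 = (-10 - (2)·3.000) / (3) = -5.333
  x_2 = (-12 - (-1)·-5.333) / (5) = -3.467
Iteration 2:
  x_1 = (-10 - (2)·-3.467) / (3) = -1.022
  x_2 = (-12 - (-1)·-1.022) / (5) = -2.604
Iteration 3:
  x_1 = (-10 - (2)·-2.604) / (3) = -1.597
  x_2 = (-12 - (-1)·-1.597) / (5) = -2.719

(-1.597, -2.719)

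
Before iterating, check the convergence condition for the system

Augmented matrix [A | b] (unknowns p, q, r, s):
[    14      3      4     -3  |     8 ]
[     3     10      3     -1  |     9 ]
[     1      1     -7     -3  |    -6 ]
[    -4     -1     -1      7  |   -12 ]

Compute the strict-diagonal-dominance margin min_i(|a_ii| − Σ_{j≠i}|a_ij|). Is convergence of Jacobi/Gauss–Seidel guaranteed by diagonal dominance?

row 1: |14| − (3+4+3) = 4
row 2: |10| − (3+3+1) = 3
row 3: |-7| − (1+1+3) = 2
row 4: |7| − (4+1+1) = 1
minimum over rows = 1 → strictly diagonally dominant (convergence guaranteed)

1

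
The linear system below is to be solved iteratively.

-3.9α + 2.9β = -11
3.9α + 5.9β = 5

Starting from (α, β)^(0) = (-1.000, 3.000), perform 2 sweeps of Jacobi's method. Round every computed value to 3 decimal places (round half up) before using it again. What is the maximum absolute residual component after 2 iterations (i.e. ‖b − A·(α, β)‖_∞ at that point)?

Iteration 1:
  α = (-11 - (2.9)·3.000) / (-3.9) = 5.051
  β = (5 - (3.9)·-1.000) / (5.9) = 1.508
Iteration 2:
  α = (-11 - (2.9)·1.508) / (-3.9) = 3.942
  β = (5 - (3.9)·5.051) / (5.9) = -2.491
Residual b − A·x = (11.598, 4.323); ∞-norm = 11.598

11.598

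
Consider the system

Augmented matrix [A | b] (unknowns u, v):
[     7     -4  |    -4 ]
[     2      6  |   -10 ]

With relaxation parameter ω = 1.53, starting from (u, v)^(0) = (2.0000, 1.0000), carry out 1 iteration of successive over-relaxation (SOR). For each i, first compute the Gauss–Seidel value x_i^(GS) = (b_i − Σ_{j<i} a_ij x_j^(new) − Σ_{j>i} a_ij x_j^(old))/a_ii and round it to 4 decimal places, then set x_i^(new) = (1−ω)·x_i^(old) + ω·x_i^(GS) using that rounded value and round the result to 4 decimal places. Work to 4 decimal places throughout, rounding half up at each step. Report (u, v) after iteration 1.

Iteration 1:
  u: GS value = (-4 - (-4)·1.0000) / (7) = 0.0000;  u ← (1−ω)·2.0000 + ω·0.0000 = -1.0600
  v: GS value = (-10 - (2)·-1.0600) / (6) = -1.3133;  v ← (1−ω)·1.0000 + ω·-1.3133 = -2.5393

(-1.0600, -2.5393)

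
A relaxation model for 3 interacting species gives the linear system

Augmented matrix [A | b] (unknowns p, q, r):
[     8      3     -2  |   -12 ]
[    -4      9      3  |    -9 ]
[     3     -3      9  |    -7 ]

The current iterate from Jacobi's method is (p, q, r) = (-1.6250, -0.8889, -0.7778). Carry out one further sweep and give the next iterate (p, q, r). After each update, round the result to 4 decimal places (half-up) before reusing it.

One sweep:
  p = (-12 - (3)·-0.8889 - (-2)·-0.7778) / (8) = -1.3611
  q = (-9 - (-4)·-1.6250 - (3)·-0.7778) / (9) = -1.4630
  r = (-7 - (3)·-1.6250 - (-3)·-0.8889) / (9) = -0.5324

(-1.3611, -1.4630, -0.5324)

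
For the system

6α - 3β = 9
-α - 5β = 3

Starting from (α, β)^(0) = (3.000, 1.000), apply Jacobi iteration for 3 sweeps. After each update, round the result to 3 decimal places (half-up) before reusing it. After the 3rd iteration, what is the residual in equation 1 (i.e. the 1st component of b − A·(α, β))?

0.660

Iteration 1:
  α = (9 - (-3)·1.000) / (6) = 2.000
  β = (3 - (-1)·3.000) / (-5) = -1.200
Iteration 2:
  α = (9 - (-3)·-1.200) / (6) = 0.900
  β = (3 - (-1)·2.000) / (-5) = -1.000
Iteration 3:
  α = (9 - (-3)·-1.000) / (6) = 1.000
  β = (3 - (-1)·0.900) / (-5) = -0.780
Residual b − A·x = (0.660, 0.100)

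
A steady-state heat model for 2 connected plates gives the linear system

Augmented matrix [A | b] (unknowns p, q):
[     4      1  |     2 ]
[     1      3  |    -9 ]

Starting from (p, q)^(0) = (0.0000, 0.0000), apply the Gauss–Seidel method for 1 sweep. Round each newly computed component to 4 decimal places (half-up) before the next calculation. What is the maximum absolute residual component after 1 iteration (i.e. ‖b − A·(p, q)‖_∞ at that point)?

3.1667

Iteration 1:
  p = (2 - (1)·0.0000) / (4) = 0.5000
  q = (-9 - (1)·0.5000) / (3) = -3.1667
Residual b − A·x = (3.1667, 0.0001); ∞-norm = 3.1667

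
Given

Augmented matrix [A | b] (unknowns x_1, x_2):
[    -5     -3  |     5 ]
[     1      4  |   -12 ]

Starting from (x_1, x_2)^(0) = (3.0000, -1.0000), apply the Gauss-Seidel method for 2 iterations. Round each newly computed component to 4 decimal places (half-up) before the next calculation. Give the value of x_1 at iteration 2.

0.7400

Iteration 1:
  x_1 = (5 - (-3)·-1.0000) / (-5) = -0.4000
  x_2 = (-12 - (1)·-0.4000) / (4) = -2.9000
Iteration 2:
  x_1 = (5 - (-3)·-2.9000) / (-5) = 0.7400
  x_2 = (-12 - (1)·0.7400) / (4) = -3.1850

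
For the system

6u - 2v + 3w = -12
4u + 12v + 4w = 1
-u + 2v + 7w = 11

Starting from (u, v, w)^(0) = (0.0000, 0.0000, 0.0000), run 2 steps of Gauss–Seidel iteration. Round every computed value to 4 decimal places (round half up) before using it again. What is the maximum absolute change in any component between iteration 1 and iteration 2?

0.2857

Iteration 1:
  u = (-12 - (-2)·0.0000 - (3)·0.0000) / (6) = -2.0000
  v = (1 - (4)·-2.0000 - (4)·0.0000) / (12) = 0.7500
  w = (11 - (-1)·-2.0000 - (2)·0.7500) / (7) = 1.0714
Iteration 2:
  u = (-12 - (-2)·0.7500 - (3)·1.0714) / (6) = -2.2857
  v = (1 - (4)·-2.2857 - (4)·1.0714) / (12) = 0.4881
  w = (11 - (-1)·-2.2857 - (2)·0.4881) / (7) = 1.1054
Change: (-0.2857, -0.2619, 0.0340) → max |·| = 0.2857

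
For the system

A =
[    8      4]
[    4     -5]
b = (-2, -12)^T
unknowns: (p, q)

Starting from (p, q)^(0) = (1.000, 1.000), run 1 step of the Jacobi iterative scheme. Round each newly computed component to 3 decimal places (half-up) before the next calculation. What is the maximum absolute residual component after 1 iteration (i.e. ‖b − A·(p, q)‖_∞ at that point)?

Iteration 1:
  p = (-2 - (4)·1.000) / (8) = -0.750
  q = (-12 - (4)·1.000) / (-5) = 3.200
Residual b − A·x = (-8.800, 7.000); ∞-norm = 8.800

8.800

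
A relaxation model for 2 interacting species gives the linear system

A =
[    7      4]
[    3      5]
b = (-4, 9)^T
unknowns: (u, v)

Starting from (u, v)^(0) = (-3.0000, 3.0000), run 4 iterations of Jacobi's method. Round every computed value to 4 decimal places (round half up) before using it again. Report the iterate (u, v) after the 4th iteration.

Iteration 1:
  u = (-4 - (4)·3.0000) / (7) = -2.2857
  v = (9 - (3)·-3.0000) / (5) = 3.6000
Iteration 2:
  u = (-4 - (4)·3.6000) / (7) = -2.6286
  v = (9 - (3)·-2.2857) / (5) = 3.1714
Iteration 3:
  u = (-4 - (4)·3.1714) / (7) = -2.3837
  v = (9 - (3)·-2.6286) / (5) = 3.3772
Iteration 4:
  u = (-4 - (4)·3.3772) / (7) = -2.5013
  v = (9 - (3)·-2.3837) / (5) = 3.2302

(-2.5013, 3.2302)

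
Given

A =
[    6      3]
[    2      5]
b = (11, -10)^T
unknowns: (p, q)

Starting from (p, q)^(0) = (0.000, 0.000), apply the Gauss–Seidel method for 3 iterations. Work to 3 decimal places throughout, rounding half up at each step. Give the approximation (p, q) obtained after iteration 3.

(3.473, -3.389)

Iteration 1:
  p = (11 - (3)·0.000) / (6) = 1.833
  q = (-10 - (2)·1.833) / (5) = -2.733
Iteration 2:
  p = (11 - (3)·-2.733) / (6) = 3.200
  q = (-10 - (2)·3.200) / (5) = -3.280
Iteration 3:
  p = (11 - (3)·-3.280) / (6) = 3.473
  q = (-10 - (2)·3.473) / (5) = -3.389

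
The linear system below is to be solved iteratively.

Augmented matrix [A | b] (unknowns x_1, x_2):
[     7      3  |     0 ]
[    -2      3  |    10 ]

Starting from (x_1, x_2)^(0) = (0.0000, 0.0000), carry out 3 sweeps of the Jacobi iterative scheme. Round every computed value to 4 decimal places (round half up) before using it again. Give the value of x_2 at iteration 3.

Iteration 1:
  x_1 = (0 - (3)·0.0000) / (7) = 0.0000
  x_2 = (10 - (-2)·0.0000) / (3) = 3.3333
Iteration 2:
  x_1 = (0 - (3)·3.3333) / (7) = -1.4286
  x_2 = (10 - (-2)·0.0000) / (3) = 3.3333
Iteration 3:
  x_1 = (0 - (3)·3.3333) / (7) = -1.4286
  x_2 = (10 - (-2)·-1.4286) / (3) = 2.3809

2.3809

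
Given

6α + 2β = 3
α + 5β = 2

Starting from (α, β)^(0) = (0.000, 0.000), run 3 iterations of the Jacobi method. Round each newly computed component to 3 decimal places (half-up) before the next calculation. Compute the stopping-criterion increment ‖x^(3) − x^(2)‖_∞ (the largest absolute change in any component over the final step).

0.033

Iteration 1:
  α = (3 - (2)·0.000) / (6) = 0.500
  β = (2 - (1)·0.000) / (5) = 0.400
Iteration 2:
  α = (3 - (2)·0.400) / (6) = 0.367
  β = (2 - (1)·0.500) / (5) = 0.300
Iteration 3:
  α = (3 - (2)·0.300) / (6) = 0.400
  β = (2 - (1)·0.367) / (5) = 0.327
Change: (0.033, 0.027) → max |·| = 0.033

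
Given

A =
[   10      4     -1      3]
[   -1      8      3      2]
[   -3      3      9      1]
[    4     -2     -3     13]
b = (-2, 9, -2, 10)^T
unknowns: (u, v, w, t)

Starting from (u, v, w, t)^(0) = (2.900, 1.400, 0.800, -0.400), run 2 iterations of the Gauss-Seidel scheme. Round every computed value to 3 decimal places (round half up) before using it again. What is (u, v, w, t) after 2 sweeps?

(-0.884, 1.027, -0.962, 0.977)

Iteration 1:
  u = (-2 - (4)·1.400 - (-1)·0.800 - (3)·-0.400) / (10) = -0.560
  v = (9 - (-1)·-0.560 - (3)·0.800 - (2)·-0.400) / (8) = 0.855
  w = (-2 - (-3)·-0.560 - (3)·0.855 - (1)·-0.400) / (9) = -0.649
  t = (10 - (4)·-0.560 - (-2)·0.855 - (-3)·-0.649) / (13) = 0.923
Iteration 2:
  u = (-2 - (4)·0.855 - (-1)·-0.649 - (3)·0.923) / (10) = -0.884
  v = (9 - (-1)·-0.884 - (3)·-0.649 - (2)·0.923) / (8) = 1.027
  w = (-2 - (-3)·-0.884 - (3)·1.027 - (1)·0.923) / (9) = -0.962
  t = (10 - (4)·-0.884 - (-2)·1.027 - (-3)·-0.962) / (13) = 0.977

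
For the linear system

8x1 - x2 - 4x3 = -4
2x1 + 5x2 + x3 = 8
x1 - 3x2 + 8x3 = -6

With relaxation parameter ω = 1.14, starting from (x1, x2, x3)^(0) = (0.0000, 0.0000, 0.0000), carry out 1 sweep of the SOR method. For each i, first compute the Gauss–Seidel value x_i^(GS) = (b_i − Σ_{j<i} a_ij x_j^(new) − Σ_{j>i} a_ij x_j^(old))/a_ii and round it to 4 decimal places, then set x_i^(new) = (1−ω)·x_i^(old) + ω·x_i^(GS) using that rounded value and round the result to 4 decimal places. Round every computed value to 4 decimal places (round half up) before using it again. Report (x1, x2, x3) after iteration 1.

(-0.5700, 2.0839, 0.1171)

Iteration 1:
  x1: GS value = (-4 - (-1)·0.0000 - (-4)·0.0000) / (8) = -0.5000;  x1 ← (1−ω)·0.0000 + ω·-0.5000 = -0.5700
  x2: GS value = (8 - (2)·-0.5700 - (1)·0.0000) / (5) = 1.8280;  x2 ← (1−ω)·0.0000 + ω·1.8280 = 2.0839
  x3: GS value = (-6 - (1)·-0.5700 - (-3)·2.0839) / (8) = 0.1027;  x3 ← (1−ω)·0.0000 + ω·0.1027 = 0.1171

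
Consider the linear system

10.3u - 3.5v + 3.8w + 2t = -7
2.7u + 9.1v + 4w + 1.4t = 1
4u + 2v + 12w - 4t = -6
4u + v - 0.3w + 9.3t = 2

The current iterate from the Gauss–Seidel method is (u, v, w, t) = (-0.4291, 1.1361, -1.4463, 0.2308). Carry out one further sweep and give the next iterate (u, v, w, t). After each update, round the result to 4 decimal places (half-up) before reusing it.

(0.1952, 0.6522, -0.5968, 0.0417)

One sweep:
  u = (-7 - (-3.5)·1.1361 - (3.8)·-1.4463 - (2)·0.2308) / (10.3) = 0.1952
  v = (1 - (2.7)·0.1952 - (4)·-1.4463 - (1.4)·0.2308) / (9.1) = 0.6522
  w = (-6 - (4)·0.1952 - (2)·0.6522 - (-4)·0.2308) / (12) = -0.5968
  t = (2 - (4)·0.1952 - (1)·0.6522 - (-0.3)·-0.5968) / (9.3) = 0.0417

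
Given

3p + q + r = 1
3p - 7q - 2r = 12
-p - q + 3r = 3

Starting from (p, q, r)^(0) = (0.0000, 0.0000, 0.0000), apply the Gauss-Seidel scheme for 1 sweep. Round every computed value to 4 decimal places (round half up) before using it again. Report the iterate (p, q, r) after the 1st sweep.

Iteration 1:
  p = (1 - (1)·0.0000 - (1)·0.0000) / (3) = 0.3333
  q = (12 - (3)·0.3333 - (-2)·0.0000) / (-7) = -1.5714
  r = (3 - (-1)·0.3333 - (-1)·-1.5714) / (3) = 0.5873

(0.3333, -1.5714, 0.5873)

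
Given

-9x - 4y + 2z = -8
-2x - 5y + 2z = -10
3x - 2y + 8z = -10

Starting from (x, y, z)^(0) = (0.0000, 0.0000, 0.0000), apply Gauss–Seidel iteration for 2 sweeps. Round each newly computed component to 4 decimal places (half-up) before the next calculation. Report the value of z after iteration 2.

Iteration 1:
  x = (-8 - (-4)·0.0000 - (2)·0.0000) / (-9) = 0.8889
  y = (-10 - (-2)·0.8889 - (2)·0.0000) / (-5) = 1.6444
  z = (-10 - (3)·0.8889 - (-2)·1.6444) / (8) = -1.1722
Iteration 2:
  x = (-8 - (-4)·1.6444 - (2)·-1.1722) / (-9) = -0.1024
  y = (-10 - (-2)·-0.1024 - (2)·-1.1722) / (-5) = 1.5721
  z = (-10 - (3)·-0.1024 - (-2)·1.5721) / (8) = -0.8186

-0.8186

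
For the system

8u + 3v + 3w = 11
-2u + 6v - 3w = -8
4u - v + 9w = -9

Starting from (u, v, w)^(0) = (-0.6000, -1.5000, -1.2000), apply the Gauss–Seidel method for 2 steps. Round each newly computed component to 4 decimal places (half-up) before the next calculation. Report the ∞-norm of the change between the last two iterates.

0.4156

Iteration 1:
  u = (11 - (3)·-1.5000 - (3)·-1.2000) / (8) = 2.3875
  v = (-8 - (-2)·2.3875 - (-3)·-1.2000) / (6) = -1.1375
  w = (-9 - (4)·2.3875 - (-1)·-1.1375) / (9) = -2.1875
Iteration 2:
  u = (11 - (3)·-1.1375 - (3)·-2.1875) / (8) = 2.6219
  v = (-8 - (-2)·2.6219 - (-3)·-2.1875) / (6) = -1.5531
  w = (-9 - (4)·2.6219 - (-1)·-1.5531) / (9) = -2.3379
Change: (0.2344, -0.4156, -0.1504) → max |·| = 0.4156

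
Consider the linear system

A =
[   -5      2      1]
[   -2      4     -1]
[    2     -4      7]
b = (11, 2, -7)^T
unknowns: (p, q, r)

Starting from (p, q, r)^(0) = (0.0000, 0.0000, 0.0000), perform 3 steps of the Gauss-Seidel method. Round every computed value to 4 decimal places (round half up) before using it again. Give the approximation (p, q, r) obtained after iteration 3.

(-2.7513, -1.0797, -0.8309)

Iteration 1:
  p = (11 - (2)·0.0000 - (1)·0.0000) / (-5) = -2.2000
  q = (2 - (-2)·-2.2000 - (-1)·0.0000) / (4) = -0.6000
  r = (-7 - (2)·-2.2000 - (-4)·-0.6000) / (7) = -0.7143
Iteration 2:
  p = (11 - (2)·-0.6000 - (1)·-0.7143) / (-5) = -2.5829
  q = (2 - (-2)·-2.5829 - (-1)·-0.7143) / (4) = -0.9700
  r = (-7 - (2)·-2.5829 - (-4)·-0.9700) / (7) = -0.8163
Iteration 3:
  p = (11 - (2)·-0.9700 - (1)·-0.8163) / (-5) = -2.7513
  q = (2 - (-2)·-2.7513 - (-1)·-0.8163) / (4) = -1.0797
  r = (-7 - (2)·-2.7513 - (-4)·-1.0797) / (7) = -0.8309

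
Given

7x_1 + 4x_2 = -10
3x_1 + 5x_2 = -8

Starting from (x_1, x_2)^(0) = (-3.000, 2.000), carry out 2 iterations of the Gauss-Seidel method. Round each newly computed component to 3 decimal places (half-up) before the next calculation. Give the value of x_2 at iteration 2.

-0.762

Iteration 1:
  x_1 = (-10 - (4)·2.000) / (7) = -2.571
  x_2 = (-8 - (3)·-2.571) / (5) = -0.057
Iteration 2:
  x_1 = (-10 - (4)·-0.057) / (7) = -1.396
  x_2 = (-8 - (3)·-1.396) / (5) = -0.762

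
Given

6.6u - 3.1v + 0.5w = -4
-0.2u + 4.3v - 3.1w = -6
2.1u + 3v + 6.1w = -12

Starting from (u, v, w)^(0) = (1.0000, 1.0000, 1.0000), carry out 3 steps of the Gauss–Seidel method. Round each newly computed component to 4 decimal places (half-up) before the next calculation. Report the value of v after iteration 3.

Iteration 1:
  u = (-4 - (-3.1)·1.0000 - (0.5)·1.0000) / (6.6) = -0.2121
  v = (-6 - (-0.2)·-0.2121 - (-3.1)·1.0000) / (4.3) = -0.6843
  w = (-12 - (2.1)·-0.2121 - (3)·-0.6843) / (6.1) = -1.5577
Iteration 2:
  u = (-4 - (-3.1)·-0.6843 - (0.5)·-1.5577) / (6.6) = -0.8095
  v = (-6 - (-0.2)·-0.8095 - (-3.1)·-1.5577) / (4.3) = -2.5560
  w = (-12 - (2.1)·-0.8095 - (3)·-2.5560) / (6.1) = -0.4315
Iteration 3:
  u = (-4 - (-3.1)·-2.5560 - (0.5)·-0.4315) / (6.6) = -1.7739
  v = (-6 - (-0.2)·-1.7739 - (-3.1)·-0.4315) / (4.3) = -1.7889
  w = (-12 - (2.1)·-1.7739 - (3)·-1.7889) / (6.1) = -0.4767

-1.7889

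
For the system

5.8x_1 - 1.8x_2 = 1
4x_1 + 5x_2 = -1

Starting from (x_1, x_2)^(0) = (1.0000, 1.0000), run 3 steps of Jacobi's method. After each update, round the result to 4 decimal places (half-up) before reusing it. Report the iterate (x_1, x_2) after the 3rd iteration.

(-0.0095, -0.0897)

Iteration 1:
  x_1 = (1 - (-1.8)·1.0000) / (5.8) = 0.4828
  x_2 = (-1 - (4)·1.0000) / (5) = -1.0000
Iteration 2:
  x_1 = (1 - (-1.8)·-1.0000) / (5.8) = -0.1379
  x_2 = (-1 - (4)·0.4828) / (5) = -0.5862
Iteration 3:
  x_1 = (1 - (-1.8)·-0.5862) / (5.8) = -0.0095
  x_2 = (-1 - (4)·-0.1379) / (5) = -0.0897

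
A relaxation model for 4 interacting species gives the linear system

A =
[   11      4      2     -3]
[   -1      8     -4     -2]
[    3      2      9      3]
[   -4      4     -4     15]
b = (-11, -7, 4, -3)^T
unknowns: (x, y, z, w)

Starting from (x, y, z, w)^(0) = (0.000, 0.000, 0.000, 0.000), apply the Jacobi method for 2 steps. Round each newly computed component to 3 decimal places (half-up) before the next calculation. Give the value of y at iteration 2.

-0.828

Iteration 1:
  x = (-11 - (4)·0.000 - (2)·0.000 - (-3)·0.000) / (11) = -1.000
  y = (-7 - (-1)·0.000 - (-4)·0.000 - (-2)·0.000) / (8) = -0.875
  z = (4 - (3)·0.000 - (2)·0.000 - (3)·0.000) / (9) = 0.444
  w = (-3 - (-4)·0.000 - (4)·0.000 - (-4)·0.000) / (15) = -0.200
Iteration 2:
  x = (-11 - (4)·-0.875 - (2)·0.444 - (-3)·-0.200) / (11) = -0.817
  y = (-7 - (-1)·-1.000 - (-4)·0.444 - (-2)·-0.200) / (8) = -0.828
  z = (4 - (3)·-1.000 - (2)·-0.875 - (3)·-0.200) / (9) = 1.039
  w = (-3 - (-4)·-1.000 - (4)·-0.875 - (-4)·0.444) / (15) = -0.115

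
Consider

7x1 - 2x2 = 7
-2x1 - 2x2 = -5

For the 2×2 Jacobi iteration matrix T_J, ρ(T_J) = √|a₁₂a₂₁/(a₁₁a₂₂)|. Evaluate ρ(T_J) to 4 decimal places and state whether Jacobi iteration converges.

a₁₂a₂₁/(a₁₁a₂₂) = (-2)·(-2) / ((7)·(-2)) = -0.285714
ρ = √|-0.285714| = √0.285714 = 0.5345
ρ < 1, so Jacobi converges

0.5345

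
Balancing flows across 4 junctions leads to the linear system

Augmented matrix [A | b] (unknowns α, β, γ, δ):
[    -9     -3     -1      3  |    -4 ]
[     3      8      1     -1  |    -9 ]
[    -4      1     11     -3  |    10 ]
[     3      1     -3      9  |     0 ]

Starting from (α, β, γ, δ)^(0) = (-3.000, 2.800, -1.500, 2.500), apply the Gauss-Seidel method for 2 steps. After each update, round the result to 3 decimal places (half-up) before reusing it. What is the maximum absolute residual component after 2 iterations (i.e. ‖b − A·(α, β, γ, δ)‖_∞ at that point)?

Iteration 1:
  α = (-4 - (-3)·2.800 - (-1)·-1.500 - (3)·2.500) / (-9) = 0.511
  β = (-9 - (3)·0.511 - (1)·-1.500 - (-1)·2.500) / (8) = -0.817
  γ = (10 - (-4)·0.511 - (1)·-0.817 - (-3)·2.500) / (11) = 1.851
  δ = (0 - (3)·0.511 - (1)·-0.817 - (-3)·1.851) / (9) = 0.537
Iteration 2:
  α = (-4 - (-3)·-0.817 - (-1)·1.851 - (3)·0.537) / (-9) = 0.690
  β = (-9 - (3)·0.690 - (1)·1.851 - (-1)·0.537) / (8) = -1.548
  γ = (10 - (-4)·0.690 - (1)·-1.548 - (-3)·0.537) / (11) = 1.447
  δ = (0 - (3)·0.690 - (1)·-1.548 - (-3)·1.447) / (9) = 0.424
Residual b − A·x = (-2.259, 0.291, -0.337, 0.003); ∞-norm = 2.259

2.259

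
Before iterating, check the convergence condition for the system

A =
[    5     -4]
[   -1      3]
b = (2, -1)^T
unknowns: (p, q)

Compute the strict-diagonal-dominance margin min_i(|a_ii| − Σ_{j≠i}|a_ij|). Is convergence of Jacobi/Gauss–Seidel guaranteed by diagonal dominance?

1

row 1: |5| − (4) = 1
row 2: |3| − (1) = 2
minimum over rows = 1 → strictly diagonally dominant (convergence guaranteed)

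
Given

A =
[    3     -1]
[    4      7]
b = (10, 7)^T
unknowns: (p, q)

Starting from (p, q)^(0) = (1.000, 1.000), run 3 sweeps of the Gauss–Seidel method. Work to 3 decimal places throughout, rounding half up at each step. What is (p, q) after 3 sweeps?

(3.101, -0.772)

Iteration 1:
  p = (10 - (-1)·1.000) / (3) = 3.667
  q = (7 - (4)·3.667) / (7) = -1.095
Iteration 2:
  p = (10 - (-1)·-1.095) / (3) = 2.968
  q = (7 - (4)·2.968) / (7) = -0.696
Iteration 3:
  p = (10 - (-1)·-0.696) / (3) = 3.101
  q = (7 - (4)·3.101) / (7) = -0.772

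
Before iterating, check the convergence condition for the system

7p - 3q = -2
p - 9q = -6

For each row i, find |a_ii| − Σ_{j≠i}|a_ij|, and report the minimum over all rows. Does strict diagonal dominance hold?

4

row 1: |7| − (3) = 4
row 2: |-9| − (1) = 8
minimum over rows = 4 → strictly diagonally dominant (convergence guaranteed)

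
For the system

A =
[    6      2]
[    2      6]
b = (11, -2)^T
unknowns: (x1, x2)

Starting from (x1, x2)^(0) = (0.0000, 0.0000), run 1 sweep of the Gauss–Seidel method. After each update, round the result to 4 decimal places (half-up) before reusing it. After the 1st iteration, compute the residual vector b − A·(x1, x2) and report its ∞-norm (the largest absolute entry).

Iteration 1:
  x1 = (11 - (2)·0.0000) / (6) = 1.8333
  x2 = (-2 - (2)·1.8333) / (6) = -0.9444
Residual b − A·x = (1.8890, -0.0002); ∞-norm = 1.8890

1.8890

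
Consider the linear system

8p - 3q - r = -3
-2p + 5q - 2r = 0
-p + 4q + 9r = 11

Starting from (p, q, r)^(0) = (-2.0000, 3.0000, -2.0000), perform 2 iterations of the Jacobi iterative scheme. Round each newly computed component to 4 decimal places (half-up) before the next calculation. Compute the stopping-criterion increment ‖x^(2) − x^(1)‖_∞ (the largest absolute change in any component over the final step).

2.3222

Iteration 1:
  p = (-3 - (-3)·3.0000 - (-1)·-2.0000) / (8) = 0.5000
  q = (0 - (-2)·-2.0000 - (-2)·-2.0000) / (5) = -1.6000
  r = (11 - (-1)·-2.0000 - (4)·3.0000) / (9) = -0.3333
Iteration 2:
  p = (-3 - (-3)·-1.6000 - (-1)·-0.3333) / (8) = -1.0167
  q = (0 - (-2)·0.5000 - (-2)·-0.3333) / (5) = 0.0667
  r = (11 - (-1)·0.5000 - (4)·-1.6000) / (9) = 1.9889
Change: (-1.5167, 1.6667, 2.3222) → max |·| = 2.3222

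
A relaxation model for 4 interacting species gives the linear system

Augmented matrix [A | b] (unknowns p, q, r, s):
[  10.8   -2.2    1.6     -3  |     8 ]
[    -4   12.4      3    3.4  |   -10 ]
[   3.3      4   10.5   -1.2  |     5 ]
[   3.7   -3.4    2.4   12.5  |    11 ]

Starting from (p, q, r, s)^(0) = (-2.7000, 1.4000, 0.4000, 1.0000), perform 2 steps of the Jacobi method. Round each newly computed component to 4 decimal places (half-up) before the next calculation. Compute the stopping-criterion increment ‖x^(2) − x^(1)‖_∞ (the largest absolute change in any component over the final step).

2.2026

Iteration 1:
  p = (8 - (-2.2)·1.4000 - (1.6)·0.4000 - (-3)·1.0000) / (10.8) = 1.2444
  q = (-10 - (-4)·-2.7000 - (3)·0.4000 - (3.4)·1.0000) / (12.4) = -2.0484
  r = (5 - (3.3)·-2.7000 - (4)·1.4000 - (-1.2)·1.0000) / (10.5) = 0.9057
  s = (11 - (3.7)·-2.7000 - (-3.4)·1.4000 - (2.4)·0.4000) / (12.5) = 1.9832
Iteration 2:
  p = (8 - (-2.2)·-2.0484 - (1.6)·0.9057 - (-3)·1.9832) / (10.8) = 0.7402
  q = (-10 - (-4)·1.2444 - (3)·0.9057 - (3.4)·1.9832) / (12.4) = -1.1679
  r = (5 - (3.3)·1.2444 - (4)·-2.0484 - (-1.2)·1.9832) / (10.5) = 1.0921
  s = (11 - (3.7)·1.2444 - (-3.4)·-2.0484 - (2.4)·0.9057) / (12.5) = -0.2194
Change: (-0.5042, 0.8805, 0.1864, -2.2026) → max |·| = 2.2026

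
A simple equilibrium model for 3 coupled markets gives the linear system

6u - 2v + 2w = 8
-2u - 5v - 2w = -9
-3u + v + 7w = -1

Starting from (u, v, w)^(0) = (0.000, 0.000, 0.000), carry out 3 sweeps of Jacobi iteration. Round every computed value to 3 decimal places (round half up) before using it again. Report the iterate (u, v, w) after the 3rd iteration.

(1.718, 0.939, 0.517)

Iteration 1:
  u = (8 - (-2)·0.000 - (2)·0.000) / (6) = 1.333
  v = (-9 - (-2)·0.000 - (-2)·0.000) / (-5) = 1.800
  w = (-1 - (-3)·0.000 - (1)·0.000) / (7) = -0.143
Iteration 2:
  u = (8 - (-2)·1.800 - (2)·-0.143) / (6) = 1.981
  v = (-9 - (-2)·1.333 - (-2)·-0.143) / (-5) = 1.324
  w = (-1 - (-3)·1.333 - (1)·1.800) / (7) = 0.171
Iteration 3:
  u = (8 - (-2)·1.324 - (2)·0.171) / (6) = 1.718
  v = (-9 - (-2)·1.981 - (-2)·0.171) / (-5) = 0.939
  w = (-1 - (-3)·1.981 - (1)·1.324) / (7) = 0.517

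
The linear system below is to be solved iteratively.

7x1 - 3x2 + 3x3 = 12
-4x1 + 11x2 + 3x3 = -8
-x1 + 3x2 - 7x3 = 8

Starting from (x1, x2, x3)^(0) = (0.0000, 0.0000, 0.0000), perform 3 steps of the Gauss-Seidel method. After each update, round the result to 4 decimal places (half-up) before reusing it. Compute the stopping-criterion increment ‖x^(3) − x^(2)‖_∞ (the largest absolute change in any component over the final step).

0.1812

Iteration 1:
  x1 = (12 - (-3)·0.0000 - (3)·0.0000) / (7) = 1.7143
  x2 = (-8 - (-4)·1.7143 - (3)·0.0000) / (11) = -0.1039
  x3 = (8 - (-1)·1.7143 - (3)·-0.1039) / (-7) = -1.4323
Iteration 2:
  x1 = (12 - (-3)·-0.1039 - (3)·-1.4323) / (7) = 2.2836
  x2 = (-8 - (-4)·2.2836 - (3)·-1.4323) / (11) = 0.4938
  x3 = (8 - (-1)·2.2836 - (3)·0.4938) / (-7) = -1.2575
Iteration 3:
  x1 = (12 - (-3)·0.4938 - (3)·-1.2575) / (7) = 2.4648
  x2 = (-8 - (-4)·2.4648 - (3)·-1.2575) / (11) = 0.5120
  x3 = (8 - (-1)·2.4648 - (3)·0.5120) / (-7) = -1.2755
Change: (0.1812, 0.0182, -0.0180) → max |·| = 0.1812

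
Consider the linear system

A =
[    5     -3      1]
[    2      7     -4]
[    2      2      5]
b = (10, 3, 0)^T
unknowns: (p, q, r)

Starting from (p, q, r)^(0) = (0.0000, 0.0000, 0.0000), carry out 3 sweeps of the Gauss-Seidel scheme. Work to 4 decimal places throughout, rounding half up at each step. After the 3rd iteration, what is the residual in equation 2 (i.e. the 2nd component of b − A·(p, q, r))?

0.1992

Iteration 1:
  p = (10 - (-3)·0.0000 - (1)·0.0000) / (5) = 2.0000
  q = (3 - (2)·2.0000 - (-4)·0.0000) / (7) = -0.1429
  r = (0 - (2)·2.0000 - (2)·-0.1429) / (5) = -0.7428
Iteration 2:
  p = (10 - (-3)·-0.1429 - (1)·-0.7428) / (5) = 2.0628
  q = (3 - (2)·2.0628 - (-4)·-0.7428) / (7) = -0.5853
  r = (0 - (2)·2.0628 - (2)·-0.5853) / (5) = -0.5910
Iteration 3:
  p = (10 - (-3)·-0.5853 - (1)·-0.5910) / (5) = 1.7670
  q = (3 - (2)·1.7670 - (-4)·-0.5910) / (7) = -0.4140
  r = (0 - (2)·1.7670 - (2)·-0.4140) / (5) = -0.5412
Residual b − A·x = (0.4642, 0.1992, 0.0000)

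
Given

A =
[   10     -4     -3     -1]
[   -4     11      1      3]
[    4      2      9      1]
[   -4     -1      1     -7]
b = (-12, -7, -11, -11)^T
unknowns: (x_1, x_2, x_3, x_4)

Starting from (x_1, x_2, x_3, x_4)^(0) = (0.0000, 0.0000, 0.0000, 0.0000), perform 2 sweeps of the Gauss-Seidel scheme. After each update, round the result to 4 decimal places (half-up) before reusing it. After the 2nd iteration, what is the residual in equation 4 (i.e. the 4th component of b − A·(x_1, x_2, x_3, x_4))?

-0.0003

Iteration 1:
  x_1 = (-12 - (-4)·0.0000 - (-3)·0.0000 - (-1)·0.0000) / (10) = -1.2000
  x_2 = (-7 - (-4)·-1.2000 - (1)·0.0000 - (3)·0.0000) / (11) = -1.0727
  x_3 = (-11 - (4)·-1.2000 - (2)·-1.0727 - (1)·0.0000) / (9) = -0.4505
  x_4 = (-11 - (-4)·-1.2000 - (-1)·-1.0727 - (1)·-0.4505) / (-7) = 2.3460
Iteration 2:
  x_1 = (-12 - (-4)·-1.0727 - (-3)·-0.4505 - (-1)·2.3460) / (10) = -1.5296
  x_2 = (-7 - (-4)·-1.5296 - (1)·-0.4505 - (3)·2.3460) / (11) = -1.7914
  x_3 = (-11 - (4)·-1.5296 - (2)·-1.7914 - (1)·2.3460) / (9) = -0.4050
  x_4 = (-11 - (-4)·-1.5296 - (-1)·-1.7914 - (1)·-0.4050) / (-7) = 2.6435
Residual b − A·x = (-2.4411, -0.9385, -0.2973, -0.0003)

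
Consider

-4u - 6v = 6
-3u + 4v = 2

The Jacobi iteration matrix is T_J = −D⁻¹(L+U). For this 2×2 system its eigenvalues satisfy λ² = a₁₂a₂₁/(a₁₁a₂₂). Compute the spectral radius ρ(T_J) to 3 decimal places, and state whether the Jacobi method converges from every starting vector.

a₁₂a₂₁/(a₁₁a₂₂) = (-6)·(-3) / ((-4)·(4)) = -1.125000
ρ = √|-1.125000| = √1.125000 = 1.061
ρ > 1, so Jacobi diverges

1.061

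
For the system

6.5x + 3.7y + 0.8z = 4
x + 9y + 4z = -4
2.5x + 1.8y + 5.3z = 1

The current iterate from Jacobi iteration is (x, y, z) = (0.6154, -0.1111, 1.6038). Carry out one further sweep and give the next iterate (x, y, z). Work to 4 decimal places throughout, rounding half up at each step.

(0.4812, -1.2256, -0.0639)

One sweep:
  x = (4 - (3.7)·-0.1111 - (0.8)·1.6038) / (6.5) = 0.4812
  y = (-4 - (1)·0.6154 - (4)·1.6038) / (9) = -1.2256
  z = (1 - (2.5)·0.6154 - (1.8)·-0.1111) / (5.3) = -0.0639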